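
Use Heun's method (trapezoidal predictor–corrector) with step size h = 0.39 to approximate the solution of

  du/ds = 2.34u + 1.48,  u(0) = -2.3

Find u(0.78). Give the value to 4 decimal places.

Heun: k1 = f(s_n, u_n); k2 = f(s_n + h, u_n + h·k1); u_{n+1} = u_n + (h/2)·(k1 + k2).
s=0.000000, u=-2.300000:
  k1 = f(0.000000, -2.300000) = -3.902000
  k2 = f(0.390000, -3.821780) = -7.462965
  u ← -2.300000 + (0.39/2)·(-3.902000 + (-7.462965)) = -4.516168
s=0.390000, u=-4.516168:
  k1 = f(0.390000, -4.516168) = -9.087834
  k2 = f(0.780000, -8.060423) = -17.381391
  u ← -4.516168 + (0.39/2)·(-9.087834 + (-17.381391)) = -9.677667
u(0.78) ≈ -9.6777

-9.6777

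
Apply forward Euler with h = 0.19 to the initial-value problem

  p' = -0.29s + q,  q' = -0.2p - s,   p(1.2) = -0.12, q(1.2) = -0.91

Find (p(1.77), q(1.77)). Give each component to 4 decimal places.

-1.0010, -1.6594

Euler on (p,q): p_{n+1} = p_n + h·p', q_{n+1} = q_n + h·q'.
1.200000: (-0.120000, -0.910000); f=(-1.258000, -1.176000) → (-0.359020, -1.133440)
1.390000: (-0.359020, -1.133440); f=(-1.536540, -1.318196) → (-0.650963, -1.383897)
1.580000: (-0.650963, -1.383897); f=(-1.842097, -1.449807) → (-1.000961, -1.659361)
(p(1.77), q(1.77)) ≈ (-1.0010, -1.6594)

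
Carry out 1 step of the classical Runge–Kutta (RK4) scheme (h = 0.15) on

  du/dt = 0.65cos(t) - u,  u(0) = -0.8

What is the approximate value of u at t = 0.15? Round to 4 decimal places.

-0.5984

RK4: k1 = f(t_n, u_n); k2 = f(t_n + h/2, u_n + (h/2)·k1); k3 = f(t_n + h/2, u_n + (h/2)·k2); k4 = f(t_n + h, u_n + h·k3); u_{n+1} = u_n + (h/6)·(k1 + 2k2 + 2k3 + k4).
t=0.000000, u=-0.800000:
  k1 = f(0.000000, -0.800000) = 1.450000
  k2 = f(0.075000, -0.691250) = 1.339423
  k3 = f(0.075000, -0.699543) = 1.347716
  k4 = f(0.150000, -0.597843) = 1.240544
  u ← -0.800000 + (0.15/6)·(k1 + 2k2 + 2k3 + k4) = -0.598379
u(0.15) ≈ -0.5984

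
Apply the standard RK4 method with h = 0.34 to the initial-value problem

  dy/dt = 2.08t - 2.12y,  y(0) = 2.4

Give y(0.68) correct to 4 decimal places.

0.8856

RK4: k1 = f(t_n, y_n); k2 = f(t_n + h/2, y_n + (h/2)·k1); k3 = f(t_n + h/2, y_n + (h/2)·k2); k4 = f(t_n + h, y_n + h·k3); y_{n+1} = y_n + (h/6)·(k1 + 2k2 + 2k3 + k4).
t=0.000000, y=2.400000:
  k1 = f(0.000000, 2.400000) = -5.088000
  k2 = f(0.170000, 1.535040) = -2.900685
  k3 = f(0.170000, 1.906884) = -3.688993
  k4 = f(0.340000, 1.145742) = -1.721774
  y ← 2.400000 + (0.34/6)·(k1 + 2k2 + 2k3 + k4) = 1.267283
t=0.340000, y=1.267283:
  k1 = f(0.340000, 1.267283) = -1.979439
  k2 = f(0.510000, 0.930778) = -0.912449
  k3 = f(0.510000, 1.112166) = -1.296992
  k4 = f(0.680000, 0.826305) = -0.337367
  y ← 1.267283 + (0.34/6)·(k1 + 2k2 + 2k3 + k4) = 0.885594
y(0.68) ≈ 0.8856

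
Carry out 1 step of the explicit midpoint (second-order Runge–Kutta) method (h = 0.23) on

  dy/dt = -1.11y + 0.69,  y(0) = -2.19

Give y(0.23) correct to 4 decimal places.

Midpoint: k1 = f(t_n, y_n); k2 = f(t_n + h/2, y_n + (h/2)·k1); y_{n+1} = y_n + h·k2.
t=0.000000, y=-2.190000:
  k1 = f(0.000000, -2.190000) = 3.120900
  k2 = f(0.115000, -1.831096) = 2.722517
  y ← -2.190000 + 0.23·2.722517 = -1.563821
y(0.23) ≈ -1.5638

-1.5638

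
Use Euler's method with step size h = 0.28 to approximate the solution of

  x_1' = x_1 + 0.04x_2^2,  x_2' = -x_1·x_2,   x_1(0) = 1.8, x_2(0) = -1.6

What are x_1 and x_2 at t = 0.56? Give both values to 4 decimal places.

2.9929, -0.2753

Euler on (x_1,x_2): x_1_{n+1} = x_1_n + h·x_1', x_2_{n+1} = x_2_n + h·x_2'.
0.000000: (1.800000, -1.600000); f=(1.902400, 2.880000) → (2.332672, -0.793600)
0.280000: (2.332672, -0.793600); f=(2.357864, 1.851208) → (2.992874, -0.275262)
(x_1(0.56), x_2(0.56)) ≈ (2.9929, -0.2753)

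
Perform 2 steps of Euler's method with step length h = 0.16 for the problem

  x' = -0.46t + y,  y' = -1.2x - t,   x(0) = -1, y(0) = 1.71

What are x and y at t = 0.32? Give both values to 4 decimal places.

-0.4339, 2.0159

Euler on (x,y): x_{n+1} = x_n + h·x', y_{n+1} = y_n + h·y'.
0.000000: (-1.000000, 1.710000); f=(1.710000, 1.200000) → (-0.726400, 1.902000)
0.160000: (-0.726400, 1.902000); f=(1.828400, 0.711680) → (-0.433856, 2.015869)
(x(0.32), y(0.32)) ≈ (-0.4339, 2.0159)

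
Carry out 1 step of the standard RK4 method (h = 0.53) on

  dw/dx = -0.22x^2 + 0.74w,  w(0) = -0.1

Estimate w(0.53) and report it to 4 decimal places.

-0.1601

RK4: k1 = f(x_n, w_n); k2 = f(x_n + h/2, w_n + (h/2)·k1); k3 = f(x_n + h/2, w_n + (h/2)·k2); k4 = f(x_n + h, w_n + h·k3); w_{n+1} = w_n + (h/6)·(k1 + 2k2 + 2k3 + k4).
x=0.000000, w=-0.100000:
  k1 = f(0.000000, -0.100000) = -0.074000
  k2 = f(0.265000, -0.119610) = -0.103961
  k3 = f(0.265000, -0.127550) = -0.109836
  k4 = f(0.530000, -0.158213) = -0.178876
  w ← -0.100000 + (0.53/6)·(k1 + 2k2 + 2k3 + k4) = -0.160108
w(0.53) ≈ -0.1601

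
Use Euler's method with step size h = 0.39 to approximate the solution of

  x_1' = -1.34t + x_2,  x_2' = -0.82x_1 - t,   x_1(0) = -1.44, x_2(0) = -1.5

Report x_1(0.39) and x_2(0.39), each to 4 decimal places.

Euler on (x_1,x_2): x_1_{n+1} = x_1_n + h·x_1', x_2_{n+1} = x_2_n + h·x_2'.
0.000000: (-1.440000, -1.500000); f=(-1.500000, 1.180800) → (-2.025000, -1.039488)
(x_1(0.39), x_2(0.39)) ≈ (-2.0250, -1.0395)

-2.0250, -1.0395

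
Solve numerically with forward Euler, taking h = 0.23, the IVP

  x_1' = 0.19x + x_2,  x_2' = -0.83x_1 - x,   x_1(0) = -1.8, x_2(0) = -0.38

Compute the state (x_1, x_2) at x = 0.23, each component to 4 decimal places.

-1.8874, -0.0364

Euler on (x_1,x_2): x_1_{n+1} = x_1_n + h·x_1', x_2_{n+1} = x_2_n + h·x_2'.
0.000000: (-1.800000, -0.380000); f=(-0.380000, 1.494000) → (-1.887400, -0.036380)
(x_1(0.23), x_2(0.23)) ≈ (-1.8874, -0.0364)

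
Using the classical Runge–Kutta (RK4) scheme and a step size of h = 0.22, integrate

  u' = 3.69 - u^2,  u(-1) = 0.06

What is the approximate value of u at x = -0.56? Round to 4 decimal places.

RK4: k1 = f(x_n, u_n); k2 = f(x_n + h/2, u_n + (h/2)·k1); k3 = f(x_n + h/2, u_n + (h/2)·k2); k4 = f(x_n + h, u_n + h·k3); u_{n+1} = u_n + (h/6)·(k1 + 2k2 + 2k3 + k4).
x=-1.000000, u=0.060000:
  k1 = f(-1.000000, 0.060000) = 3.686400
  k2 = f(-0.890000, 0.465504) = 3.473306
  k3 = f(-0.890000, 0.442064) = 3.494580
  k4 = f(-0.780000, 0.828808) = 3.003078
  u ← 0.060000 + (0.22/6)·(k1 + 2k2 + 2k3 + k4) = 0.816259
x=-0.780000, u=0.816259:
  k1 = f(-0.780000, 0.816259) = 3.023721
  k2 = f(-0.670000, 1.148868) = 2.370101
  k3 = f(-0.670000, 1.076970) = 2.530135
  k4 = f(-0.560000, 1.372889) = 1.805176
  u ← 0.816259 + (0.22/6)·(k1 + 2k2 + 2k3 + k4) = 1.352669
u(-0.56) ≈ 1.3527

1.3527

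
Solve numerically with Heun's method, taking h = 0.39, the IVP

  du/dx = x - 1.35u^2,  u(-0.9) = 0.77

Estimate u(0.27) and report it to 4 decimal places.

0.1987

Heun: k1 = f(x_n, u_n); k2 = f(x_n + h, u_n + h·k1); u_{n+1} = u_n + (h/2)·(k1 + k2).
x=-0.900000, u=0.770000:
  k1 = f(-0.900000, 0.770000) = -1.700415
  k2 = f(-0.510000, 0.106838) = -0.525409
  u ← 0.770000 + (0.39/2)·(-1.700415 + (-0.525409)) = 0.335964
x=-0.510000, u=0.335964:
  k1 = f(-0.510000, 0.335964) = -0.662377
  k2 = f(-0.120000, 0.077637) = -0.128137
  u ← 0.335964 + (0.39/2)·(-0.662377 + (-0.128137)) = 0.181814
x=-0.120000, u=0.181814:
  k1 = f(-0.120000, 0.181814) = -0.164626
  k2 = f(0.270000, 0.117610) = 0.251327
  u ← 0.181814 + (0.39/2)·(-0.164626 + 0.251327) = 0.198721
u(0.27) ≈ 0.1987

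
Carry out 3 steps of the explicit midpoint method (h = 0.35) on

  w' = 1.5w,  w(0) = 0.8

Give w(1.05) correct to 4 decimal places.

Midpoint: k1 = f(t_n, w_n); k2 = f(t_n + h/2, w_n + (h/2)·k1); w_{n+1} = w_n + h·k2.
t=0.000000, w=0.800000:
  k1 = f(0.000000, 0.800000) = 1.200000
  k2 = f(0.175000, 1.010000) = 1.515000
  w ← 0.800000 + 0.35·1.515000 = 1.330250
t=0.350000, w=1.330250:
  k1 = f(0.350000, 1.330250) = 1.995375
  k2 = f(0.525000, 1.679441) = 2.519161
  w ← 1.330250 + 0.35·2.519161 = 2.211956
t=0.700000, w=2.211956:
  k1 = f(0.700000, 2.211956) = 3.317934
  k2 = f(0.875000, 2.792595) = 4.188892
  w ← 2.211956 + 0.35·4.188892 = 3.678069
w(1.05) ≈ 3.6781

3.6781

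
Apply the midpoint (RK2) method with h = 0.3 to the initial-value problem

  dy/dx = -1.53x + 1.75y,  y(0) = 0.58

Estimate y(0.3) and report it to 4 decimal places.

Midpoint: k1 = f(x_n, y_n); k2 = f(x_n + h/2, y_n + (h/2)·k1); y_{n+1} = y_n + h·k2.
x=0.000000, y=0.580000:
  k1 = f(0.000000, 0.580000) = 1.015000
  k2 = f(0.150000, 0.732250) = 1.051937
  y ← 0.580000 + 0.3·1.051937 = 0.895581
y(0.3) ≈ 0.8956

0.8956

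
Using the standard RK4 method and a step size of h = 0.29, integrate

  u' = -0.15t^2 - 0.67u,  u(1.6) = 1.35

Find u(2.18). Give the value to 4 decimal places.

0.6507

RK4: k1 = f(t_n, u_n); k2 = f(t_n + h/2, u_n + (h/2)·k1); k3 = f(t_n + h/2, u_n + (h/2)·k2); k4 = f(t_n + h, u_n + h·k3); u_{n+1} = u_n + (h/6)·(k1 + 2k2 + 2k3 + k4).
t=1.600000, u=1.350000:
  k1 = f(1.600000, 1.350000) = -1.288500
  k2 = f(1.745000, 1.163168) = -1.236076
  k3 = f(1.745000, 1.170769) = -1.241169
  k4 = f(1.890000, 0.990061) = -1.199156
  u ← 1.350000 + (0.29/6)·(k1 + 2k2 + 2k3 + k4) = 0.990296
t=1.890000, u=0.990296:
  k1 = f(1.890000, 0.990296) = -1.199314
  k2 = f(2.035000, 0.816396) = -1.168169
  k3 = f(2.035000, 0.820912) = -1.171195
  k4 = f(2.180000, 0.650650) = -1.148795
  u ← 0.990296 + (0.29/6)·(k1 + 2k2 + 2k3 + k4) = 0.650666
u(2.18) ≈ 0.6507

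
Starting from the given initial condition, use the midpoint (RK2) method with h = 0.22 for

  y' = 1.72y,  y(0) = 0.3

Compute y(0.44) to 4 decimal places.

0.6307

Midpoint: k1 = f(t_n, y_n); k2 = f(t_n + h/2, y_n + (h/2)·k1); y_{n+1} = y_n + h·k2.
t=0.000000, y=0.300000:
  k1 = f(0.000000, 0.300000) = 0.516000
  k2 = f(0.110000, 0.356760) = 0.613627
  y ← 0.300000 + 0.22·0.613627 = 0.434998
t=0.220000, y=0.434998:
  k1 = f(0.220000, 0.434998) = 0.748197
  k2 = f(0.330000, 0.517300) = 0.889755
  y ← 0.434998 + 0.22·0.889755 = 0.630744
y(0.44) ≈ 0.6307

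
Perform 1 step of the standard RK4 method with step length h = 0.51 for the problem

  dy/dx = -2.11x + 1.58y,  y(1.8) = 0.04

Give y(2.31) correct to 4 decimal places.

RK4: k1 = f(x_n, y_n); k2 = f(x_n + h/2, y_n + (h/2)·k1); k3 = f(x_n + h/2, y_n + (h/2)·k2); k4 = f(x_n + h, y_n + h·k3); y_{n+1} = y_n + (h/6)·(k1 + 2k2 + 2k3 + k4).
x=1.800000, y=0.040000:
  k1 = f(1.800000, 0.040000) = -3.734800
  k2 = f(2.055000, -0.912374) = -5.777601
  k3 = f(2.055000, -1.433288) = -6.600645
  k4 = f(2.310000, -3.326329) = -10.129700
  y ← 0.040000 + (0.51/6)·(k1 + 2k2 + 2k3 + k4) = -3.242784
y(2.31) ≈ -3.2428

-3.2428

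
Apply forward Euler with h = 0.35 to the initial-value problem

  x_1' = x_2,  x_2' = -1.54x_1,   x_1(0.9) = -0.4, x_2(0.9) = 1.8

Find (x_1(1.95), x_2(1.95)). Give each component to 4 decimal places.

1.5975, 1.3874

Euler on (x_1,x_2): x_1_{n+1} = x_1_n + h·x_1', x_2_{n+1} = x_2_n + h·x_2'.
0.900000: (-0.400000, 1.800000); f=(1.800000, 0.616000) → (0.230000, 2.015600)
1.250000: (0.230000, 2.015600); f=(2.015600, -0.354200) → (0.935460, 1.891630)
1.600000: (0.935460, 1.891630); f=(1.891630, -1.440608) → (1.597530, 1.387417)
(x_1(1.95), x_2(1.95)) ≈ (1.5975, 1.3874)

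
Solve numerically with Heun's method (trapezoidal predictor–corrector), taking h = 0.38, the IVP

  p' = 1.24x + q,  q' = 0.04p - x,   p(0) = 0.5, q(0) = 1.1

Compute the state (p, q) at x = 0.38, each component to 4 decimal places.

Heun on (p,q): k1 = f(x_n, state_n); k2 = f(x_n + h, state_n + h·k1); state_{n+1} = state_n + (h/2)·(k1 + k2).
0.000000: (0.500000, 1.100000)
  k1 = (1.100000, 0.020000)
  predictor → (0.918000, 1.107600)
  k2 = (1.578800, -0.343280)
  → (1.008972, 1.038577)
(p(0.38), q(0.38)) ≈ (1.0090, 1.0386)

1.0090, 1.0386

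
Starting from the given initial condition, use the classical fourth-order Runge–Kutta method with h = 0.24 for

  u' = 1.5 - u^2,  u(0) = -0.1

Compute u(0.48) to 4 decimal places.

0.5717

RK4: k1 = f(t_n, u_n); k2 = f(t_n + h/2, u_n + (h/2)·k1); k3 = f(t_n + h/2, u_n + (h/2)·k2); k4 = f(t_n + h, u_n + h·k3); u_{n+1} = u_n + (h/6)·(k1 + 2k2 + 2k3 + k4).
t=0.000000, u=-0.100000:
  k1 = f(0.000000, -0.100000) = 1.490000
  k2 = f(0.120000, 0.078800) = 1.493791
  k3 = f(0.120000, 0.079255) = 1.493719
  k4 = f(0.240000, 0.258492) = 1.433182
  u ← -0.100000 + (0.24/6)·(k1 + 2k2 + 2k3 + k4) = 0.255928
t=0.240000, u=0.255928:
  k1 = f(0.240000, 0.255928) = 1.434501
  k2 = f(0.360000, 0.428068) = 1.316758
  k3 = f(0.360000, 0.413939) = 1.328655
  k4 = f(0.480000, 0.574805) = 1.169599
  u ← 0.255928 + (0.24/6)·(k1 + 2k2 + 2k3 + k4) = 0.571725
u(0.48) ≈ 0.5717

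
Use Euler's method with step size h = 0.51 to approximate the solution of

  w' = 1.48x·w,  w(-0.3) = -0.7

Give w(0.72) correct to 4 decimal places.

-0.6273

Euler: w_{n+1} = w_n + h·f(x_n, w_n).
x=-0.300000, w=-0.700000: f=0.310800 → w ← -0.700000 + 0.51·0.310800 = -0.541492
x=0.210000, w=-0.541492: f=-0.168296 → w ← -0.541492 + 0.51·(-0.168296) = -0.627323
w(0.72) ≈ -0.6273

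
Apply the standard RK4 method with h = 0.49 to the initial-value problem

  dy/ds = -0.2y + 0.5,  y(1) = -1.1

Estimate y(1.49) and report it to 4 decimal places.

-0.7639

RK4: k1 = f(s_n, y_n); k2 = f(s_n + h/2, y_n + (h/2)·k1); k3 = f(s_n + h/2, y_n + (h/2)·k2); k4 = f(s_n + h, y_n + h·k3); y_{n+1} = y_n + (h/6)·(k1 + 2k2 + 2k3 + k4).
s=1.000000, y=-1.100000:
  k1 = f(1.000000, -1.100000) = 0.720000
  k2 = f(1.245000, -0.923600) = 0.684720
  k3 = f(1.245000, -0.932244) = 0.686449
  k4 = f(1.490000, -0.763640) = 0.652728
  y ← -1.100000 + (0.49/6)·(k1 + 2k2 + 2k3 + k4) = -0.763936
y(1.49) ≈ -0.7639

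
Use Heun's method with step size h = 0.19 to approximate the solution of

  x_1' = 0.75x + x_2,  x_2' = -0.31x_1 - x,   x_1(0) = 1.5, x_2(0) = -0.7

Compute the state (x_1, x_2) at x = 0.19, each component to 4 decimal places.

1.3721, -0.8025

Heun on (x_1,x_2): k1 = f(x_n, state_n); k2 = f(x_n + h, state_n + h·k1); state_{n+1} = state_n + (h/2)·(k1 + k2).
0.000000: (1.500000, -0.700000)
  k1 = (-0.700000, -0.465000)
  predictor → (1.367000, -0.788350)
  k2 = (-0.645850, -0.613770)
  → (1.372144, -0.802483)
(x_1(0.19), x_2(0.19)) ≈ (1.3721, -0.8025)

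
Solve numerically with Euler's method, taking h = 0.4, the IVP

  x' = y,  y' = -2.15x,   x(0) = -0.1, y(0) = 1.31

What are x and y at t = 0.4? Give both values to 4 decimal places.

0.4240, 1.3960

Euler on (x,y): x_{n+1} = x_n + h·x', y_{n+1} = y_n + h·y'.
0.000000: (-0.100000, 1.310000); f=(1.310000, 0.215000) → (0.424000, 1.396000)
(x(0.4), y(0.4)) ≈ (0.4240, 1.3960)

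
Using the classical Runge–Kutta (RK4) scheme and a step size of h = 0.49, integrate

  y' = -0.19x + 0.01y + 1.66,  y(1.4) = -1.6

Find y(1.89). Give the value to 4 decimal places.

-0.9460

RK4: k1 = f(x_n, y_n); k2 = f(x_n + h/2, y_n + (h/2)·k1); k3 = f(x_n + h/2, y_n + (h/2)·k2); k4 = f(x_n + h, y_n + h·k3); y_{n+1} = y_n + (h/6)·(k1 + 2k2 + 2k3 + k4).
x=1.400000, y=-1.600000:
  k1 = f(1.400000, -1.600000) = 1.378000
  k2 = f(1.645000, -1.262390) = 1.334826
  k3 = f(1.645000, -1.272968) = 1.334720
  k4 = f(1.890000, -0.945987) = 1.291440
  y ← -1.600000 + (0.49/6)·(k1 + 2k2 + 2k3 + k4) = -0.945970
y(1.89) ≈ -0.9460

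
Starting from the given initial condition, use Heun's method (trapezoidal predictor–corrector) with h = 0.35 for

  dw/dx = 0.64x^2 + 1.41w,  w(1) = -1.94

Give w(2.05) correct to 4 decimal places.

-5.2376

Heun: k1 = f(x_n, w_n); k2 = f(x_n + h, w_n + h·k1); w_{n+1} = w_n + (h/2)·(k1 + k2).
x=1.000000, w=-1.940000:
  k1 = f(1.000000, -1.940000) = -2.095400
  k2 = f(1.350000, -2.673390) = -2.603080
  w ← -1.940000 + (0.35/2)·(-2.095400 + (-2.603080)) = -2.762234
x=1.350000, w=-2.762234:
  k1 = f(1.350000, -2.762234) = -2.728350
  k2 = f(1.700000, -3.717156) = -3.391591
  w ← -2.762234 + (0.35/2)·(-2.728350 + (-3.391591)) = -3.833224
x=1.700000, w=-3.833224:
  k1 = f(1.700000, -3.833224) = -3.555245
  k2 = f(2.050000, -5.077559) = -4.469759
  w ← -3.833224 + (0.35/2)·(-3.555245 + (-4.469759)) = -5.237599
w(2.05) ≈ -5.2376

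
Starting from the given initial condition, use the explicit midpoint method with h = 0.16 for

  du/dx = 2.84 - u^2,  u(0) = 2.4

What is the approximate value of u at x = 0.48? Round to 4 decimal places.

Midpoint: k1 = f(x_n, u_n); k2 = f(x_n + h/2, u_n + (h/2)·k1); u_{n+1} = u_n + h·k2.
x=0.000000, u=2.400000:
  k1 = f(0.000000, 2.400000) = -2.920000
  k2 = f(0.080000, 2.166400) = -1.853289
  u ← 2.400000 + 0.16·(-1.853289) = 2.103474
x=0.160000, u=2.103474:
  k1 = f(0.160000, 2.103474) = -1.584602
  k2 = f(0.240000, 1.976706) = -1.067365
  u ← 2.103474 + 0.16·(-1.067365) = 1.932695
x=0.320000, u=1.932695:
  k1 = f(0.320000, 1.932695) = -0.895311
  k2 = f(0.400000, 1.861070) = -0.623583
  u ← 1.932695 + 0.16·(-0.623583) = 1.832922
u(0.48) ≈ 1.8329

1.8329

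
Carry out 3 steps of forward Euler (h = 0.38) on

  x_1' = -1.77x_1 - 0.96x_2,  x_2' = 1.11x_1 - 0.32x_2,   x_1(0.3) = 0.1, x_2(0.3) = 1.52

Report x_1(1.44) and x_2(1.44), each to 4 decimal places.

-0.5815, 0.5854

Euler on (x_1,x_2): x_1_{n+1} = x_1_n + h·x_1', x_2_{n+1} = x_2_n + h·x_2'.
0.300000: (0.100000, 1.520000); f=(-1.636200, -0.375400) → (-0.521756, 1.377348)
0.680000: (-0.521756, 1.377348); f=(-0.398746, -1.019901) → (-0.673279, 0.989786)
1.060000: (-0.673279, 0.989786); f=(0.241510, -1.064072) → (-0.581506, 0.585439)
(x_1(1.44), x_2(1.44)) ≈ (-0.5815, 0.5854)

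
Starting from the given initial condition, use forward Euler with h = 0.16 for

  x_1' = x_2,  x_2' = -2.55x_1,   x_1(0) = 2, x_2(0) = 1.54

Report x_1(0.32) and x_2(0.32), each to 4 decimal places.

Euler on (x_1,x_2): x_1_{n+1} = x_1_n + h·x_1', x_2_{n+1} = x_2_n + h·x_2'.
0.000000: (2.000000, 1.540000); f=(1.540000, -5.100000) → (2.246400, 0.724000)
0.160000: (2.246400, 0.724000); f=(0.724000, -5.728320) → (2.362240, -0.192531)
(x_1(0.32), x_2(0.32)) ≈ (2.3622, -0.1925)

2.3622, -0.1925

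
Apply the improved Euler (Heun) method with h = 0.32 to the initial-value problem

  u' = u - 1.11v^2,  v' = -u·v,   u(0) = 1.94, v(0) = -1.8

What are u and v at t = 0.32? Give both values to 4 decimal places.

Heun on (u,v): k1 = f(t_n, state_n); k2 = f(t_n + h, state_n + h·k1); state_{n+1} = state_n + (h/2)·(k1 + k2).
0.000000: (1.940000, -1.800000)
  k1 = (-1.656400, 3.492000)
  predictor → (1.409952, -0.682560)
  k2 = (0.892816, 0.962377)
  → (1.817827, -1.087300)
(u(0.32), v(0.32)) ≈ (1.8178, -1.0873)

1.8178, -1.0873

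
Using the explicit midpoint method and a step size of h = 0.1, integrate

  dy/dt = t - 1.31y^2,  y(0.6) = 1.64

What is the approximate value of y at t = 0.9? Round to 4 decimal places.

1.1580

Midpoint: k1 = f(t_n, y_n); k2 = f(t_n + h/2, y_n + (h/2)·k1); y_{n+1} = y_n + h·k2.
t=0.600000, y=1.640000:
  k1 = f(0.600000, 1.640000) = -2.923376
  k2 = f(0.650000, 1.493831) = -2.273306
  y ← 1.640000 + 0.1·(-2.273306) = 1.412669
t=0.700000, y=1.412669:
  k1 = f(0.700000, 1.412669) = -1.914281
  k2 = f(0.750000, 1.316955) = -1.522026
  y ← 1.412669 + 0.1·(-1.522026) = 1.260467
t=0.800000, y=1.260467:
  k1 = f(0.800000, 1.260467) = -1.281297
  k2 = f(0.850000, 1.196402) = -1.025104
  y ← 1.260467 + 0.1·(-1.025104) = 1.157956
y(0.9) ≈ 1.1580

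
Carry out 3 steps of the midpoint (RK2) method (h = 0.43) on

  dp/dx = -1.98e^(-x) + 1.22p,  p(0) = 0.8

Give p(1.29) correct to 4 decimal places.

Midpoint: k1 = f(x_n, p_n); k2 = f(x_n + h/2, p_n + (h/2)·k1); p_{n+1} = p_n + h·k2.
x=0.000000, p=0.800000:
  k1 = f(0.000000, 0.800000) = -1.004000
  k2 = f(0.215000, 0.584140) = -0.884301
  p ← 0.800000 + 0.43·(-0.884301) = 0.419750
x=0.430000, p=0.419750:
  k1 = f(0.430000, 0.419750) = -0.775912
  k2 = f(0.645000, 0.252929) = -0.730258
  p ← 0.419750 + 0.43·(-0.730258) = 0.105739
x=0.860000, p=0.105739:
  k1 = f(0.860000, 0.105739) = -0.708859
  k2 = f(1.075000, -0.046665) = -0.732701
  p ← 0.105739 + 0.43·(-0.732701) = -0.209322
p(1.29) ≈ -0.2093

-0.2093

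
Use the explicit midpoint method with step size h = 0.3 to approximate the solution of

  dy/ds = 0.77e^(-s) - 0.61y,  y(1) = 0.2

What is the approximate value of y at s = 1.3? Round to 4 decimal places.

Midpoint: k1 = f(s_n, y_n); k2 = f(s_n + h/2, y_n + (h/2)·k1); y_{n+1} = y_n + h·k2.
s=1.000000, y=0.200000:
  k1 = f(1.000000, 0.200000) = 0.161267
  k2 = f(1.150000, 0.224190) = 0.107054
  y ← 0.200000 + 0.3·0.107054 = 0.232116
y(1.3) ≈ 0.2321

0.2321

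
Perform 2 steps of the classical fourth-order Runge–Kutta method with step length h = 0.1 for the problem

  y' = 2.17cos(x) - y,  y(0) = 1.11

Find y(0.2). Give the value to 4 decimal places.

RK4: k1 = f(x_n, y_n); k2 = f(x_n + h/2, y_n + (h/2)·k1); k3 = f(x_n + h/2, y_n + (h/2)·k2); k4 = f(x_n + h, y_n + h·k3); y_{n+1} = y_n + (h/6)·(k1 + 2k2 + 2k3 + k4).
x=0.000000, y=1.110000:
  k1 = f(0.000000, 1.110000) = 1.060000
  k2 = f(0.050000, 1.163000) = 1.004288
  k3 = f(0.050000, 1.160214) = 1.007074
  k4 = f(0.100000, 1.210707) = 0.948452
  y ← 1.110000 + (0.1/6)·(k1 + 2k2 + 2k3 + k4) = 1.210520
x=0.100000, y=1.210520:
  k1 = f(0.100000, 1.210520) = 0.948639
  k2 = f(0.150000, 1.257952) = 0.887682
  k3 = f(0.150000, 1.254904) = 0.890730
  k4 = f(0.200000, 1.299593) = 0.827152
  y ← 1.210520 + (0.1/6)·(k1 + 2k2 + 2k3 + k4) = 1.299396
y(0.2) ≈ 1.2994

1.2994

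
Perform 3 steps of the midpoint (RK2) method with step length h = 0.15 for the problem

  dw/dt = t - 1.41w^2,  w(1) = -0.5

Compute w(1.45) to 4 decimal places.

-0.0157

Midpoint: k1 = f(t_n, w_n); k2 = f(t_n + h/2, w_n + (h/2)·k1); w_{n+1} = w_n + h·k2.
t=1.000000, w=-0.500000:
  k1 = f(1.000000, -0.500000) = 0.647500
  k2 = f(1.075000, -0.451437) = 0.787648
  w ← -0.500000 + 0.15·0.787648 = -0.381853
t=1.150000, w=-0.381853:
  k1 = f(1.150000, -0.381853) = 0.944406
  k2 = f(1.225000, -0.311022) = 1.088604
  w ← -0.381853 + 0.15·1.088604 = -0.218562
t=1.300000, w=-0.218562:
  k1 = f(1.300000, -0.218562) = 1.232645
  k2 = f(1.375000, -0.126114) = 1.352574
  w ← -0.218562 + 0.15·1.352574 = -0.015676
w(1.45) ≈ -0.0157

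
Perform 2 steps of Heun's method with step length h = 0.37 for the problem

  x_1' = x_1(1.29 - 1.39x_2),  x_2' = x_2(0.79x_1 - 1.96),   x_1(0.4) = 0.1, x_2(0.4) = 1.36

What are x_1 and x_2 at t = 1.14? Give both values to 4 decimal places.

Heun on (x_1,x_2): k1 = f(t_n, state_n); k2 = f(t_n + h, state_n + h·k1); state_{n+1} = state_n + (h/2)·(k1 + k2).
0.400000: (0.100000, 1.360000)
  k1 = (-0.060040, -2.558160)
  predictor → (0.077785, 0.413481)
  k2 = (0.055637, -0.785014)
  → (0.099185, 0.741513)
0.770000: (0.099185, 0.741513)
  k1 = (0.025718, -1.395263)
  predictor → (0.108701, 0.225266)
  k2 = (0.106188, -0.422176)
  → (0.123588, 0.405287)
(x_1(1.14), x_2(1.14)) ≈ (0.1236, 0.4053)

0.1236, 0.4053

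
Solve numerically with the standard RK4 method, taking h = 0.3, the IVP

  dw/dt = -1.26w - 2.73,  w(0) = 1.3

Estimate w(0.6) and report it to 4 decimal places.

-0.5386

RK4: k1 = f(t_n, w_n); k2 = f(t_n + h/2, w_n + (h/2)·k1); k3 = f(t_n + h/2, w_n + (h/2)·k2); k4 = f(t_n + h, w_n + h·k3); w_{n+1} = w_n + (h/6)·(k1 + 2k2 + 2k3 + k4).
t=0.000000, w=1.300000:
  k1 = f(0.000000, 1.300000) = -4.368000
  k2 = f(0.150000, 0.644800) = -3.542448
  k3 = f(0.150000, 0.768633) = -3.698477
  k4 = f(0.300000, 0.190457) = -2.969976
  w ← 1.300000 + (0.3/6)·(k1 + 2k2 + 2k3 + k4) = 0.209009
t=0.300000, w=0.209009:
  k1 = f(0.300000, 0.209009) = -2.993351
  k2 = f(0.450000, -0.239994) = -2.427608
  k3 = f(0.450000, -0.155132) = -2.534533
  k4 = f(0.600000, -0.551351) = -2.035297
  w ← 0.209009 + (0.3/6)·(k1 + 2k2 + 2k3 + k4) = -0.538638
w(0.6) ≈ -0.5386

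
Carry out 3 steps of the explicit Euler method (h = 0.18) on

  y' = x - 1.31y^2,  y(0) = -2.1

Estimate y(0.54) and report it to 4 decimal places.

Euler: y_{n+1} = y_n + h·f(x_n, y_n).
x=0.000000, y=-2.100000: f=-5.777100 → y ← -2.100000 + 0.18·(-5.777100) = -3.139878
x=0.180000, y=-3.139878: f=-12.735072 → y ← -3.139878 + 0.18·(-12.735072) = -5.432191
x=0.360000, y=-5.432191: f=-38.296396 → y ← -5.432191 + 0.18·(-38.296396) = -12.325542
y(0.54) ≈ -12.3255

-12.3255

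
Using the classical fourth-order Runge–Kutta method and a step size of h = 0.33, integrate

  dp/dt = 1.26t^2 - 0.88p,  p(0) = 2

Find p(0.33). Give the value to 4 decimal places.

1.5100

RK4: k1 = f(t_n, p_n); k2 = f(t_n + h/2, p_n + (h/2)·k1); k3 = f(t_n + h/2, p_n + (h/2)·k2); k4 = f(t_n + h, p_n + h·k3); p_{n+1} = p_n + (h/6)·(k1 + 2k2 + 2k3 + k4).
t=0.000000, p=2.000000:
  k1 = f(0.000000, 2.000000) = -1.760000
  k2 = f(0.165000, 1.709600) = -1.470144
  k3 = f(0.165000, 1.757426) = -1.512232
  k4 = f(0.330000, 1.500964) = -1.183634
  p ← 2.000000 + (0.33/6)·(k1 + 2k2 + 2k3 + k4) = 1.510039
p(0.33) ≈ 1.5100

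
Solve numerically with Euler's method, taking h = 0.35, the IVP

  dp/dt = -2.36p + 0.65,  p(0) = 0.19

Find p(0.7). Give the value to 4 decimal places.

0.2728

Euler: p_{n+1} = p_n + h·f(t_n, p_n).
t=0.000000, p=0.190000: f=0.201600 → p ← 0.190000 + 0.35·0.201600 = 0.260560
t=0.350000, p=0.260560: f=0.035078 → p ← 0.260560 + 0.35·0.035078 = 0.272837
p(0.7) ≈ 0.2728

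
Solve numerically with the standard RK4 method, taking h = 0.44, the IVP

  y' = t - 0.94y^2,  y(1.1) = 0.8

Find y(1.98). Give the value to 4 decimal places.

1.2598

RK4: k1 = f(t_n, y_n); k2 = f(t_n + h/2, y_n + (h/2)·k1); k3 = f(t_n + h/2, y_n + (h/2)·k2); k4 = f(t_n + h, y_n + h·k3); y_{n+1} = y_n + (h/6)·(k1 + 2k2 + 2k3 + k4).
t=1.100000, y=0.800000:
  k1 = f(1.100000, 0.800000) = 0.498400
  k2 = f(1.320000, 0.909648) = 0.542188
  k3 = f(1.320000, 0.919281) = 0.525626
  k4 = f(1.540000, 1.031276) = 0.540282
  y ← 0.800000 + (0.44/6)·(k1 + 2k2 + 2k3 + k4) = 1.032783
t=1.540000, y=1.032783:
  k1 = f(1.540000, 1.032783) = 0.537358
  k2 = f(1.760000, 1.151002) = 0.514684
  k3 = f(1.760000, 1.146013) = 0.525454
  k4 = f(1.980000, 1.263983) = 0.478207
  y ← 1.032783 + (0.44/6)·(k1 + 2k2 + 2k3 + k4) = 1.259811
y(1.98) ≈ 1.2598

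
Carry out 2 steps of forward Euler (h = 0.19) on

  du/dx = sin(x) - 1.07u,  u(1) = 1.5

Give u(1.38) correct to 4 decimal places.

1.2559

Euler: u_{n+1} = u_n + h·f(x_n, u_n).
x=1.000000, u=1.500000: f=-0.763529 → u ← 1.500000 + 0.19·(-0.763529) = 1.354929
x=1.190000, u=1.354929: f=-0.521406 → u ← 1.354929 + 0.19·(-0.521406) = 1.255862
u(1.38) ≈ 1.2559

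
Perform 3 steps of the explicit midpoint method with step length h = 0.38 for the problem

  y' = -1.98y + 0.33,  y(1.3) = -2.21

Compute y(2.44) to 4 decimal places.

-0.1885

Midpoint: k1 = f(x_n, y_n); k2 = f(x_n + h/2, y_n + (h/2)·k1); y_{n+1} = y_n + h·k2.
x=1.300000, y=-2.210000:
  k1 = f(1.300000, -2.210000) = 4.705800
  k2 = f(1.490000, -1.315898) = 2.935478
  y ← -2.210000 + 0.38·2.935478 = -1.094518
x=1.680000, y=-1.094518:
  k1 = f(1.680000, -1.094518) = 2.497146
  k2 = f(1.870000, -0.620061) = 1.557720
  y ← -1.094518 + 0.38·1.557720 = -0.502585
x=2.060000, y=-0.502585:
  k1 = f(2.060000, -0.502585) = 1.325118
  k2 = f(2.250000, -0.250812) = 0.826609
  y ← -0.502585 + 0.38·0.826609 = -0.188474
y(2.44) ≈ -0.1885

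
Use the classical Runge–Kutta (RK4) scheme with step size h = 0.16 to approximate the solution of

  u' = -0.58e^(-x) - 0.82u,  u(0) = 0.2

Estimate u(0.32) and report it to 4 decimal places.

0.0151

RK4: k1 = f(x_n, u_n); k2 = f(x_n + h/2, u_n + (h/2)·k1); k3 = f(x_n + h/2, u_n + (h/2)·k2); k4 = f(x_n + h, u_n + h·k3); u_{n+1} = u_n + (h/6)·(k1 + 2k2 + 2k3 + k4).
x=0.000000, u=0.200000:
  k1 = f(0.000000, 0.200000) = -0.744000
  k2 = f(0.080000, 0.140480) = -0.650601
  k3 = f(0.080000, 0.147952) = -0.656728
  k4 = f(0.160000, 0.094924) = -0.572081
  u ← 0.200000 + (0.16/6)·(k1 + 2k2 + 2k3 + k4) = 0.095180
x=0.160000, u=0.095180:
  k1 = f(0.160000, 0.095180) = -0.572291
  k2 = f(0.240000, 0.049397) = -0.496750
  k3 = f(0.240000, 0.055440) = -0.501705
  k4 = f(0.320000, 0.014907) = -0.433391
  u ← 0.095180 + (0.16/6)·(k1 + 2k2 + 2k3 + k4) = 0.015111
u(0.32) ≈ 0.0151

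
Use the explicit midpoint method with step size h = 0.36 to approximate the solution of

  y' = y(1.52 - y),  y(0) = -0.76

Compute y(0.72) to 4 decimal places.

Midpoint: k1 = f(t_n, y_n); k2 = f(t_n + h/2, y_n + (h/2)·k1); y_{n+1} = y_n + h·k2.
t=0.000000, y=-0.760000:
  k1 = f(0.000000, -0.760000) = -1.732800
  k2 = f(0.180000, -1.071904) = -2.778272
  y ← -0.760000 + 0.36·(-2.778272) = -1.760178
t=0.360000, y=-1.760178:
  k1 = f(0.360000, -1.760178) = -5.773697
  k2 = f(0.540000, -2.799444) = -12.092038
  y ← -1.760178 + 0.36·(-12.092038) = -6.113312
y(0.72) ≈ -6.1133

-6.1133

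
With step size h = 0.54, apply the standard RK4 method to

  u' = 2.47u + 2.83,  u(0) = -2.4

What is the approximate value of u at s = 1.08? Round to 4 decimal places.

RK4: k1 = f(s_n, u_n); k2 = f(s_n + h/2, u_n + (h/2)·k1); k3 = f(s_n + h/2, u_n + (h/2)·k2); k4 = f(s_n + h, u_n + h·k3); u_{n+1} = u_n + (h/6)·(k1 + 2k2 + 2k3 + k4).
s=0.000000, u=-2.400000:
  k1 = f(0.000000, -2.400000) = -3.098000
  k2 = f(0.270000, -3.236460) = -5.164056
  k3 = f(0.270000, -3.794295) = -6.541909
  k4 = f(0.540000, -5.932631) = -11.823598
  u ← -2.400000 + (0.54/6)·(k1 + 2k2 + 2k3 + k4) = -5.850018
s=0.540000, u=-5.850018:
  k1 = f(0.540000, -5.850018) = -11.619543
  k2 = f(0.810000, -8.987294) = -19.368617
  k3 = f(0.810000, -11.079544) = -24.536474
  k4 = f(1.080000, -19.099714) = -44.346293
  u ← -5.850018 + (0.54/6)·(k1 + 2k2 + 2k3 + k4) = -18.789859
u(1.08) ≈ -18.7899

-18.7899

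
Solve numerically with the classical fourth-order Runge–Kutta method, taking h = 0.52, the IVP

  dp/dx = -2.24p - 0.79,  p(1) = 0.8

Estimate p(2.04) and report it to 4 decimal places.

RK4: k1 = f(x_n, p_n); k2 = f(x_n + h/2, p_n + (h/2)·k1); k3 = f(x_n + h/2, p_n + (h/2)·k2); k4 = f(x_n + h, p_n + h·k3); p_{n+1} = p_n + (h/6)·(k1 + 2k2 + 2k3 + k4).
x=1.000000, p=0.800000:
  k1 = f(1.000000, 0.800000) = -2.582000
  k2 = f(1.260000, 0.128680) = -1.078243
  k3 = f(1.260000, 0.519657) = -1.954031
  k4 = f(1.520000, -0.216096) = -0.305945
  p ← 0.800000 + (0.52/6)·(k1 + 2k2 + 2k3 + k4) = 0.024117
x=1.520000, p=0.024117:
  k1 = f(1.520000, 0.024117) = -0.844023
  k2 = f(1.780000, -0.195329) = -0.352464
  k3 = f(1.780000, -0.067523) = -0.638748
  k4 = f(2.040000, -0.308032) = -0.100009
  p ← 0.024117 + (0.52/6)·(k1 + 2k2 + 2k3 + k4) = -0.229509
p(2.04) ≈ -0.2295

-0.2295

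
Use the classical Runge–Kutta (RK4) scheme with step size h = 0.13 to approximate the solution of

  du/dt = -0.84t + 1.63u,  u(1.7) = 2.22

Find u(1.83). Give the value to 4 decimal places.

2.5296

RK4: k1 = f(t_n, u_n); k2 = f(t_n + h/2, u_n + (h/2)·k1); k3 = f(t_n + h/2, u_n + (h/2)·k2); k4 = f(t_n + h, u_n + h·k3); u_{n+1} = u_n + (h/6)·(k1 + 2k2 + 2k3 + k4).
t=1.700000, u=2.220000:
  k1 = f(1.700000, 2.220000) = 2.190600
  k2 = f(1.765000, 2.362389) = 2.368094
  k3 = f(1.765000, 2.373926) = 2.386900
  k4 = f(1.830000, 2.530297) = 2.587184
  u ← 2.220000 + (0.13/6)·(k1 + 2k2 + 2k3 + k4) = 2.529568
u(1.83) ≈ 2.5296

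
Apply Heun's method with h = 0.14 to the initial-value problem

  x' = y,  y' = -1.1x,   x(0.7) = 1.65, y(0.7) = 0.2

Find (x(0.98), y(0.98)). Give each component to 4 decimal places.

Heun on (x,y): k1 = f(t_n, state_n); k2 = f(t_n + h, state_n + h·k1); state_{n+1} = state_n + (h/2)·(k1 + k2).
0.700000: (1.650000, 0.200000)
  k1 = (0.200000, -1.815000)
  predictor → (1.678000, -0.054100)
  k2 = (-0.054100, -1.845800)
  → (1.660213, -0.056256)
0.840000: (1.660213, -0.056256)
  k1 = (-0.056256, -1.826234)
  predictor → (1.652337, -0.311929)
  k2 = (-0.311929, -1.817571)
  → (1.634440, -0.311322)
(x(0.98), y(0.98)) ≈ (1.6344, -0.3113)

1.6344, -0.3113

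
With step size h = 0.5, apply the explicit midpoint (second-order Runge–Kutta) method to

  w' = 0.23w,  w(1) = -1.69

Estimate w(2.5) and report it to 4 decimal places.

Midpoint: k1 = f(x_n, w_n); k2 = f(x_n + h/2, w_n + (h/2)·k1); w_{n+1} = w_n + h·k2.
x=1.000000, w=-1.690000:
  k1 = f(1.000000, -1.690000) = -0.388700
  k2 = f(1.250000, -1.787175) = -0.411050
  w ← -1.690000 + 0.5·(-0.411050) = -1.895525
x=1.500000, w=-1.895525:
  k1 = f(1.500000, -1.895525) = -0.435971
  k2 = f(1.750000, -2.004518) = -0.461039
  w ← -1.895525 + 0.5·(-0.461039) = -2.126045
x=2.000000, w=-2.126045:
  k1 = f(2.000000, -2.126045) = -0.488990
  k2 = f(2.250000, -2.248292) = -0.517107
  w ← -2.126045 + 0.5·(-0.517107) = -2.384598
w(2.5) ≈ -2.3846

-2.3846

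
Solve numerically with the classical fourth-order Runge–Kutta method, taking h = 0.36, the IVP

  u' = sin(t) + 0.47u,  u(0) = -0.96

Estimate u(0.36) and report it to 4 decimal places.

RK4: k1 = f(t_n, u_n); k2 = f(t_n + h/2, u_n + (h/2)·k1); k3 = f(t_n + h/2, u_n + (h/2)·k2); k4 = f(t_n + h, u_n + h·k3); u_{n+1} = u_n + (h/6)·(k1 + 2k2 + 2k3 + k4).
t=0.000000, u=-0.960000:
  k1 = f(0.000000, -0.960000) = -0.451200
  k2 = f(0.180000, -1.041216) = -0.310342
  k3 = f(0.180000, -1.015862) = -0.298425
  k4 = f(0.360000, -1.067433) = -0.149419
  u ← -0.960000 + (0.36/6)·(k1 + 2k2 + 2k3 + k4) = -1.069089
u(0.36) ≈ -1.0691

-1.0691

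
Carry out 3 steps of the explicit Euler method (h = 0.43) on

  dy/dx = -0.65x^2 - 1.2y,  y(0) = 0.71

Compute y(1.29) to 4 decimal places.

Euler: y_{n+1} = y_n + h·f(x_n, y_n).
x=0.000000, y=0.710000: f=-0.852000 → y ← 0.710000 + 0.43·(-0.852000) = 0.343640
x=0.430000, y=0.343640: f=-0.532553 → y ← 0.343640 + 0.43·(-0.532553) = 0.114642
x=0.860000, y=0.114642: f=-0.618311 → y ← 0.114642 + 0.43·(-0.618311) = -0.151231
y(1.29) ≈ -0.1512

-0.1512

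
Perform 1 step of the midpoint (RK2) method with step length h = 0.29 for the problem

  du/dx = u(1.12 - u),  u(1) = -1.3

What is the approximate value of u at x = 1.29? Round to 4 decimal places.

Midpoint: k1 = f(x_n, u_n); k2 = f(x_n + h/2, u_n + (h/2)·k1); u_{n+1} = u_n + h·k2.
x=1.000000, u=-1.300000:
  k1 = f(1.000000, -1.300000) = -3.146000
  k2 = f(1.145000, -1.756170) = -5.051043
  u ← -1.300000 + 0.29·(-5.051043) = -2.764803
u(1.29) ≈ -2.7648

-2.7648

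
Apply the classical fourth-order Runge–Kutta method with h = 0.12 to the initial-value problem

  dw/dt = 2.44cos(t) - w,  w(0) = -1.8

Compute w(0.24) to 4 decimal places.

RK4: k1 = f(t_n, w_n); k2 = f(t_n + h/2, w_n + (h/2)·k1); k3 = f(t_n + h/2, w_n + (h/2)·k2); k4 = f(t_n + h, w_n + h·k3); w_{n+1} = w_n + (h/6)·(k1 + 2k2 + 2k3 + k4).
t=0.000000, w=-1.800000:
  k1 = f(0.000000, -1.800000) = 4.240000
  k2 = f(0.060000, -1.545600) = 3.981209
  k3 = f(0.060000, -1.561127) = 3.996737
  k4 = f(0.120000, -1.320392) = 3.742845
  w ← -1.800000 + (0.12/6)·(k1 + 2k2 + 2k3 + k4) = -1.321225
t=0.120000, w=-1.321225:
  k1 = f(0.120000, -1.321225) = 3.743678
  k2 = f(0.180000, -1.096605) = 3.497183
  k3 = f(0.180000, -1.111394) = 3.511973
  k4 = f(0.240000, -0.899789) = 3.269853
  w ← -1.321225 + (0.12/6)·(k1 + 2k2 + 2k3 + k4) = -0.900588
w(0.24) ≈ -0.9006

-0.9006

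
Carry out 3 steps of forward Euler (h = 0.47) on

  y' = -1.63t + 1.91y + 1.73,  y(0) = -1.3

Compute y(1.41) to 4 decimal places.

-5.0035

Euler: y_{n+1} = y_n + h·f(t_n, y_n).
t=0.000000, y=-1.300000: f=-0.753000 → y ← -1.300000 + 0.47·(-0.753000) = -1.653910
t=0.470000, y=-1.653910: f=-2.195068 → y ← -1.653910 + 0.47·(-2.195068) = -2.685592
t=0.940000, y=-2.685592: f=-4.931681 → y ← -2.685592 + 0.47·(-4.931681) = -5.003482
y(1.41) ≈ -5.0035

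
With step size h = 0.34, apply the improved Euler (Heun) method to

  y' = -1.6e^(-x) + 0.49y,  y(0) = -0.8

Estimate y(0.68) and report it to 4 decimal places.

Heun: k1 = f(x_n, y_n); k2 = f(x_n + h, y_n + h·k1); y_{n+1} = y_n + (h/2)·(k1 + k2).
x=0.000000, y=-0.800000:
  k1 = f(0.000000, -0.800000) = -1.992000
  k2 = f(0.340000, -1.477280) = -1.862700
  y ← -0.800000 + (0.34/2)·(-1.992000 + (-1.862700)) = -1.455299
x=0.340000, y=-1.455299:
  k1 = f(0.340000, -1.455299) = -1.851929
  k2 = f(0.680000, -2.084955) = -1.832215
  y ← -1.455299 + (0.34/2)·(-1.851929 + (-1.832215)) = -2.081603
y(0.68) ≈ -2.0816

-2.0816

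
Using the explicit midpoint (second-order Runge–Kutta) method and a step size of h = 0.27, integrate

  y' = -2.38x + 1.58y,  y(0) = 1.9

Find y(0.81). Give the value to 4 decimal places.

Midpoint: k1 = f(x_n, y_n); k2 = f(x_n + h/2, y_n + (h/2)·k1); y_{n+1} = y_n + h·k2.
x=0.000000, y=1.900000:
  k1 = f(0.000000, 1.900000) = 3.002000
  k2 = f(0.135000, 2.305270) = 3.321027
  y ← 1.900000 + 0.27·3.321027 = 2.796677
x=0.270000, y=2.796677:
  k1 = f(0.270000, 2.796677) = 3.776150
  k2 = f(0.405000, 3.306457) = 4.260303
  y ← 2.796677 + 0.27·4.260303 = 3.946959
x=0.540000, y=3.946959:
  k1 = f(0.540000, 3.946959) = 4.950995
  k2 = f(0.675000, 4.615343) = 5.685742
  y ← 3.946959 + 0.27·5.685742 = 5.482109
y(0.81) ≈ 5.4821

5.4821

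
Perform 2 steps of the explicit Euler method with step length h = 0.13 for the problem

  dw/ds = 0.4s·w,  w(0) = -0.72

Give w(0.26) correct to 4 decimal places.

-0.7249

Euler: w_{n+1} = w_n + h·f(s_n, w_n).
s=0.000000, w=-0.720000: f=0.000000 → w ← -0.720000 + 0.13·0.000000 = -0.720000
s=0.130000, w=-0.720000: f=-0.037440 → w ← -0.720000 + 0.13·(-0.037440) = -0.724867
w(0.26) ≈ -0.7249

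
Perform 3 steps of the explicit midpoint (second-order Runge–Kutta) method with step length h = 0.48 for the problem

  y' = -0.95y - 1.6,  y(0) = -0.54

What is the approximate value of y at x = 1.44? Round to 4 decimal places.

-1.3729

Midpoint: k1 = f(x_n, y_n); k2 = f(x_n + h/2, y_n + (h/2)·k1); y_{n+1} = y_n + h·k2.
x=0.000000, y=-0.540000:
  k1 = f(0.000000, -0.540000) = -1.087000
  k2 = f(0.240000, -0.800880) = -0.839164
  y ← -0.540000 + 0.48·(-0.839164) = -0.942799
x=0.480000, y=-0.942799:
  k1 = f(0.480000, -0.942799) = -0.704341
  k2 = f(0.720000, -1.111841) = -0.543751
  y ← -0.942799 + 0.48·(-0.543751) = -1.203799
x=0.960000, y=-1.203799:
  k1 = f(0.960000, -1.203799) = -0.456391
  k2 = f(1.200000, -1.313333) = -0.352334
  y ← -1.203799 + 0.48·(-0.352334) = -1.372919
y(1.44) ≈ -1.3729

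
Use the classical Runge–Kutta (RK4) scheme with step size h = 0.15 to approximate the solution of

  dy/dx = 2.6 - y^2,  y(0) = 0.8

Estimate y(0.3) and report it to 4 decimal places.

RK4: k1 = f(x_n, y_n); k2 = f(x_n + h/2, y_n + (h/2)·k1); k3 = f(x_n + h/2, y_n + (h/2)·k2); k4 = f(x_n + h, y_n + h·k3); y_{n+1} = y_n + (h/6)·(k1 + 2k2 + 2k3 + k4).
x=0.000000, y=0.800000:
  k1 = f(0.000000, 0.800000) = 1.960000
  k2 = f(0.075000, 0.947000) = 1.703191
  k3 = f(0.075000, 0.927739) = 1.739300
  k4 = f(0.150000, 1.060895) = 1.474502
  y ← 0.800000 + (0.15/6)·(k1 + 2k2 + 2k3 + k4) = 1.057987
x=0.150000, y=1.057987:
  k1 = f(0.150000, 1.057987) = 1.480663
  k2 = f(0.225000, 1.169037) = 1.233353
  k3 = f(0.225000, 1.150489) = 1.276376
  k4 = f(0.300000, 1.249443) = 1.038891
  y ← 1.057987 + (0.15/6)·(k1 + 2k2 + 2k3 + k4) = 1.246462
y(0.3) ≈ 1.2465

1.2465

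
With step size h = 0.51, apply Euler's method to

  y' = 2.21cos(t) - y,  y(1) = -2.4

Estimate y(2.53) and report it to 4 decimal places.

Euler: y_{n+1} = y_n + h·f(t_n, y_n).
t=1.000000, y=-2.400000: f=3.594068 → y ← -2.400000 + 0.51·3.594068 = -0.567025
t=1.510000, y=-0.567025: f=0.701302 → y ← -0.567025 + 0.51·0.701302 = -0.209361
t=2.020000, y=-0.209361: f=-0.750328 → y ← -0.209361 + 0.51·(-0.750328) = -0.592028
y(2.53) ≈ -0.5920

-0.5920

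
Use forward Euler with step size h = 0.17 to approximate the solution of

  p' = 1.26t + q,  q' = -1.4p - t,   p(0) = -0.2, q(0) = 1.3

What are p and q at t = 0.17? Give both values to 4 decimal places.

Euler on (p,q): p_{n+1} = p_n + h·p', q_{n+1} = q_n + h·q'.
0.000000: (-0.200000, 1.300000); f=(1.300000, 0.280000) → (0.021000, 1.347600)
(p(0.17), q(0.17)) ≈ (0.0210, 1.3476)

0.0210, 1.3476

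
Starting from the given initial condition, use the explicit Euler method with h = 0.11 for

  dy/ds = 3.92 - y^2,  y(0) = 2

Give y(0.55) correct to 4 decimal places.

1.9810

Euler: y_{n+1} = y_n + h·f(s_n, y_n).
s=0.000000, y=2.000000: f=-0.080000 → y ← 2.000000 + 0.11·(-0.080000) = 1.991200
s=0.110000, y=1.991200: f=-0.044877 → y ← 1.991200 + 0.11·(-0.044877) = 1.986263
s=0.220000, y=1.986263: f=-0.025243 → y ← 1.986263 + 0.11·(-0.025243) = 1.983487
s=0.330000, y=1.983487: f=-0.014220 → y ← 1.983487 + 0.11·(-0.014220) = 1.981923
s=0.440000, y=1.981923: f=-0.008017 → y ← 1.981923 + 0.11·(-0.008017) = 1.981041
y(0.55) ≈ 1.9810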